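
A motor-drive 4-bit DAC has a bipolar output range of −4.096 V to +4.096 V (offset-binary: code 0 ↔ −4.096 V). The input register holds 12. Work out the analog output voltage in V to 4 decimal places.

2.0480 V

LSB = 8.192 V / 2^4 = 0.5120 V.
V_out = (−4.096) + 12 × 0.512 V = 2.048 V.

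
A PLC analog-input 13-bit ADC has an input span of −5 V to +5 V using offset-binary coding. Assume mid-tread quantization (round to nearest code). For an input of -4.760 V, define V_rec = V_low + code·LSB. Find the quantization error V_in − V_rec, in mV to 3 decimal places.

One LSB is 10 V / 8192 = 1.221 mV.
(-4.760 − (−5))/0.0012207 = 196.6080; round gives code 197.
V_rec = (−5) + 197·0.0012207 = -4.7595215 V.
Difference: -0.000478516 V → -0.479 mV.

-0.479 mV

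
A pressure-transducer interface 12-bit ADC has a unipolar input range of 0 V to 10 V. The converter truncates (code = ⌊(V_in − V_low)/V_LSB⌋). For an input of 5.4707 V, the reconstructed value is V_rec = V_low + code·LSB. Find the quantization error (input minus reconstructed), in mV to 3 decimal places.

One LSB is 10 V / 4096 = 2.441 mV.
Scaled input = 2240.7987 LSBs, so code = 2240.
Code 2240 maps back to 0 + 2240×0.00244141 V = 5.46875 V.
Error = 5.4707 − 5.46875 = 0.00195 V = 1.950 mV.

1.950 mV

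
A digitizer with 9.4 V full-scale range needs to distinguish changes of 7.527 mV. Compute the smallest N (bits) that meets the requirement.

Number of steps required ≥ 9.4 V / 7.527 mV = 1248.84.
Need 2^N ≥ 1248.84; 2^10 = 1024, 2^11 = 2048.
Minimum N = 11.

11 bits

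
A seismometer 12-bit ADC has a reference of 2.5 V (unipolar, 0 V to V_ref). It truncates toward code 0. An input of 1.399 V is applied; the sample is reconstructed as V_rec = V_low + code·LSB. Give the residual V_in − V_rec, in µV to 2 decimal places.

LSB = 2.5/2^12 = 0.610 mV.
Scaled input = 2292.1216 LSBs, so code = 2292.
Reconstructed: 1.3989258 V.
Difference: 7.42187e-05 V → 74.22 µV.

74.22 µV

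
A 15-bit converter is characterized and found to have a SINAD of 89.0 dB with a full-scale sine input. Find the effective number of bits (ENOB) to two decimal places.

14.49 bits

ENOB = (SINAD − 1.76) / 6.02 = (89.0 − 1.76)/6.02 = 14.492.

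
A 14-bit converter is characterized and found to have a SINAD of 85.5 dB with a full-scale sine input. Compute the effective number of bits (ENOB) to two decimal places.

ENOB = (SINAD − 1.76) / 6.02 = (85.5 − 1.76)/6.02 = 13.910.

13.91 bits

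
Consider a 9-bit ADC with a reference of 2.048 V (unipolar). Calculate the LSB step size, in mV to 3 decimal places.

4.000 mV

Full-scale span = 2.048 V.
LSB = 2.048 / 2^9 = 2.048 / 512 = 0.004 V = 4.000 mV.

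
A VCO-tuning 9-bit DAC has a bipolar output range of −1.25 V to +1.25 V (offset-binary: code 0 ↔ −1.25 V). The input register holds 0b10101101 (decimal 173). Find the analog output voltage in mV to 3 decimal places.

LSB = 2.5 V / 2^9 = 4.883 mV.
Code 0b10101101 = 173 decimal.
V_out = (−1.25) + 173 × 0.00488281 V = -0.405273 V.
= -405.273 mV.

-405.273 mV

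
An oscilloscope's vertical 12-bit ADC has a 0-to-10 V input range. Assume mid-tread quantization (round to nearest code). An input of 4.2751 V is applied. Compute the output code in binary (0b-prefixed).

code 0b11011010111 (decimal 1751)

With 4096 levels over 10 V, one step is 2.441 mV.
(V_in − V_low)/LSB = (4.2751 − 0) / 0.00244141 = 1751.081.
round(1751.081) = 1751.
In binary (0b-prefixed): 0b11011010111.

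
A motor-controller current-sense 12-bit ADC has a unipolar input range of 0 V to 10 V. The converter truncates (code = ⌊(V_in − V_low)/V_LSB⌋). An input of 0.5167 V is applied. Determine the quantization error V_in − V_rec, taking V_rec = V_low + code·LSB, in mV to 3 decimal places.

One LSB is 10 V / 4096 = 2.441 mV.
(V_in − V_low)/LSB = (0.5167 − 0)/0.00244141 = 211.6403 → code 211 (floor).
Code 211 maps back to 0 + 211×0.00244141 V = 0.51513672 V.
Difference: 0.00156328 V → 1.563 mV.

1.563 mV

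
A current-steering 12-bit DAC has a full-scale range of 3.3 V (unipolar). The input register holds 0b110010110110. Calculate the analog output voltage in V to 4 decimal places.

2.6216 V

LSB = 3.3 V / 2^12 = 0.806 mV.
Code 0b110010110110 = 3254 decimal.
V_out = 0 + 3254 × 0.000805664 V = 2.62163 V.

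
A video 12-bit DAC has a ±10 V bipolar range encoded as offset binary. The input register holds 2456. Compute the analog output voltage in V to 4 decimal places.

1.9922 V

LSB = 20 V / 2^12 = 4.883 mV.
V_out = (−10) + 2456 × 0.00488281 V = 1.99219 V.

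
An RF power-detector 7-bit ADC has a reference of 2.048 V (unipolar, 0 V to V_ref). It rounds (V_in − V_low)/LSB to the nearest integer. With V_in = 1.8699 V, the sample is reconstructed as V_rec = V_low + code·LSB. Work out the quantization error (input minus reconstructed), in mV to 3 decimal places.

-2.100 mV

LSB = 2.048/2^7 = 16.000 mV.
(V_in − V_low)/LSB = (1.8699 − 0)/0.016 = 116.8688 → code 117 (round).
V_rec = 0 + 117·0.016 = 1.872 V.
Error = 1.8699 − 1.872 = -0.0021 V = -2.100 mV.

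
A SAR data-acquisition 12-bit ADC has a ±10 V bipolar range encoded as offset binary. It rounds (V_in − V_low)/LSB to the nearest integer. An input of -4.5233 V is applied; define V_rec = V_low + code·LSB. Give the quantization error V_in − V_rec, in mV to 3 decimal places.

-1.816 mV

Step size: 20 V ÷ 2^12 = 4.883 mV.
Scaled input = 1121.6282 LSBs, so code = 1122.
Code 1122 maps back to (−10) + 1122×0.00488281 V = -4.5214844 V.
Error = -4.5233 − (−4.5214844) = -0.00181562 V = -1.816 mV.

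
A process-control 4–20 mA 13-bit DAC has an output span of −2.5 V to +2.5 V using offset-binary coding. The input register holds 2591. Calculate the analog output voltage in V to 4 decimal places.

LSB = 5 V / 2^13 = 0.610 mV.
V_out = (−2.5) + 2591 × 0.000610352 V = -0.918579 V.

-0.9186 V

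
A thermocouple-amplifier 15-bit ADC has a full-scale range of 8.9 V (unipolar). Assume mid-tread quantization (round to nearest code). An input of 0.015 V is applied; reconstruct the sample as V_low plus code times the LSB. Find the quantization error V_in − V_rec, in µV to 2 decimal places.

61.65 µV

LSB = 8.9/2^15 = 271.61 µV.
(V_in − V_low)/LSB = (0.015 − 0)/0.000271606 = 55.2270 → code 55 (round).
Code 55 maps back to 0 + 55×0.000271606 V = 0.014938354 V.
Difference: 6.16455e-05 V → 61.65 µV.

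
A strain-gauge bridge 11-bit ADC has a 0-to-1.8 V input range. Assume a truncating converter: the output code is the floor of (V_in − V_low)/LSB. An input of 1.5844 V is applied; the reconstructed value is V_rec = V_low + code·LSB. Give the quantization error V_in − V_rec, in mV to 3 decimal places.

LSB = 1.8/2^11 = 0.879 mV.
(1.5844 − 0)/0.000878906 = 1802.6951; ⌊·⌋ gives code 1802.
V_rec = 0 + 1802·0.000878906 = 1.5837891 V.
V_in − V_rec = 0.000610938 V = 0.611 mV.

0.611 mV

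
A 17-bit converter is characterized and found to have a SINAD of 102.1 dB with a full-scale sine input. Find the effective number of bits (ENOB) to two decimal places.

ENOB = (SINAD − 1.76) / 6.02 = (102.1 − 1.76)/6.02 = 16.668.

16.67 bits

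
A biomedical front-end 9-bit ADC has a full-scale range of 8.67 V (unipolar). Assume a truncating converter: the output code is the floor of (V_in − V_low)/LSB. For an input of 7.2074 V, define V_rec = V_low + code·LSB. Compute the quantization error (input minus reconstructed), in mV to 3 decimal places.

10.623 mV

LSB = 8.67/2^9 = 16.934 mV.
(7.2074 − 0)/0.0169336 = 425.6273; ⌊·⌋ gives code 425.
Reconstructed: 7.1967773 V.
Difference: 0.0106227 V → 10.623 mV.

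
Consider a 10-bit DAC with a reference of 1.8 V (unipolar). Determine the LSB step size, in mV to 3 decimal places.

Full-scale span = 1.8 V.
LSB = 1.8 / 2^10 = 1.8 / 1024 = 0.00175781 V = 1.758 mV.

1.758 mV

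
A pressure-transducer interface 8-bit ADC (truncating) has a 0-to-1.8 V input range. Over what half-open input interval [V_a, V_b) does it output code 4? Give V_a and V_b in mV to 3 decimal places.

LSB = 1.8/2^8 = 7.031 mV.
V_a = V_low + 4·LSB = 0.028125 V; V_b = V_low + 5·LSB = 0.0351562 V.

[28.125 mV, 35.156 mV)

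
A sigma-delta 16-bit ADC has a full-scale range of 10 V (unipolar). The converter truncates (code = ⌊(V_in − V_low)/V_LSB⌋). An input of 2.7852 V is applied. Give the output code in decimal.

code 18253

With 65536 levels over 10 V, one step is 152.59 µV.
(V_in − V_low)/LSB = (2.7852 − 0) / 0.000152588 = 18253.087.
⌊·⌋(18253.087) = 18253.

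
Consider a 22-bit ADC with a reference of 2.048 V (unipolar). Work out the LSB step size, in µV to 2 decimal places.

Full-scale span = 2.048 V.
LSB = 2.048 / 2^22 = 2.048 / 4194304 = 4.88281e-07 V = 0.49 µV.

0.49 µV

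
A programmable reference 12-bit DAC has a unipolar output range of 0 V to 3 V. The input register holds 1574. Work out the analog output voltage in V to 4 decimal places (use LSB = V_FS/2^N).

LSB = 3 V / 2^12 = 0.732 mV.
V_out = 0 + 1574 × 0.000732422 V = 1.15283 V.

1.1528 V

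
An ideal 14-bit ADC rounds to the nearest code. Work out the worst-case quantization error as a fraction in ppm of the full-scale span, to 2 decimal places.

30.52 ppm

Rounding → worst-case error = ½ LSB = V_FS/2^15, so 1e+06/32768 = 30.5176 ppm of full scale.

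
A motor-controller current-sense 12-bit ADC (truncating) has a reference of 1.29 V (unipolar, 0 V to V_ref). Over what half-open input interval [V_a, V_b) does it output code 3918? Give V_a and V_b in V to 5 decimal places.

LSB = 1.29/2^12 = 314.94 µV.
V_a = V_low + 3918·LSB = 1.23394 V; V_b = V_low + 3919·LSB = 1.23426 V.

[1.23394 V, 1.23426 V)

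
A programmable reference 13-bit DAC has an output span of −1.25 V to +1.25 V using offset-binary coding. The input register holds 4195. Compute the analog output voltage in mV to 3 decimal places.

LSB = 2.5 V / 2^13 = 305.18 µV.
V_out = (−1.25) + 4195 × 0.000305176 V = 0.0302124 V.
= 30.212 mV.

30.212 mV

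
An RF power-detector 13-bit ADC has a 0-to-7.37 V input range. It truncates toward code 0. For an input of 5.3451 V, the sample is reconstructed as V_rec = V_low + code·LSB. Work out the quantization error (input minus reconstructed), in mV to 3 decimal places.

LSB = 7.37/2^13 = 0.900 mV.
(V_in − V_low)/LSB = (5.3451 − 0)/0.000899658 = 5941.2563 → code 5941 (floor).
Code 5941 maps back to 0 + 5941×0.000899658 V = 5.3448694 V.
Error = 5.3451 − 5.3448694 = 0.000230615 V = 0.231 mV.

0.231 mV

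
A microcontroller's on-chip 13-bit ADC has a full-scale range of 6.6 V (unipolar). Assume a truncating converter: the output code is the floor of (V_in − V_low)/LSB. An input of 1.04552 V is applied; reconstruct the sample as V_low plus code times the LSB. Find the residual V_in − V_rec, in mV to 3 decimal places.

Step size: 6.6 V ÷ 2^13 = 0.806 mV.
Scaled input = 1297.7121 LSBs, so code = 1297.
V_rec = 0 + 1297·0.000805664 = 1.0449463 V.
Error = 1.04552 − 1.0449463 = 0.000573711 V = 0.574 mV.

0.574 mV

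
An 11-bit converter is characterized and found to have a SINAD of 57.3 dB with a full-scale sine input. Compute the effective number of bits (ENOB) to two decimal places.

9.23 bits

ENOB = (SINAD − 1.76) / 6.02 = (57.3 − 1.76)/6.02 = 9.226.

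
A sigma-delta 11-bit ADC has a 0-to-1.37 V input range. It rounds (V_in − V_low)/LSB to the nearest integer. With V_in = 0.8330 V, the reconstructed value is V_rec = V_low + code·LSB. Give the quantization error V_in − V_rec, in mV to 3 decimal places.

0.163 mV

One LSB is 1.37 V / 2048 = 0.669 mV.
(0.8330 − 0)/0.000668945 = 1245.2438; round gives code 1245.
Reconstructed: 0.83283691 V.
Difference: 0.000163086 V → 0.163 mV.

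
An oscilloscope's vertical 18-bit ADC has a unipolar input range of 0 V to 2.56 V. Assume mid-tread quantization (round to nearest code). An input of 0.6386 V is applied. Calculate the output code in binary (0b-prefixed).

code 0b1111111101110001 (decimal 65393)

Full-scale span = 2.56 V; LSB = 2.56/2^18 = 9.77 µV.
(0.6386 − 0) / 9.76563e-06 = 65392.640 LSBs.
So the output code is 65393.
In binary (0b-prefixed): 0b1111111101110001.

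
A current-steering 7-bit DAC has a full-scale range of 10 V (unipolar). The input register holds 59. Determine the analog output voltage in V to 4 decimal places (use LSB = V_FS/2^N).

LSB = 10 V / 2^7 = 78.125 mV.
V_out = 0 + 59 × 0.078125 V = 4.60938 V.

4.6094 V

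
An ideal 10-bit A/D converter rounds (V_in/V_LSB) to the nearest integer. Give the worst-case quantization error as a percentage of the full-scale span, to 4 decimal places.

0.0488 %

Rounding → worst-case error = ½ LSB = V_FS/2^11, so 100/2048 = 0.0488281 % of full scale.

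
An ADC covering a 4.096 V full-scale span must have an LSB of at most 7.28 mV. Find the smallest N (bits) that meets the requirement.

10 bits

Number of steps required ≥ 4.096 V / 7.28 mV = 562.64.
Need 2^N ≥ 562.64; 2^9 = 512, 2^10 = 1024.
Minimum N = 10.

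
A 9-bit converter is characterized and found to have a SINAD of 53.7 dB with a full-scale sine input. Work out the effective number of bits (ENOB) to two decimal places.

ENOB = (SINAD − 1.76) / 6.02 = (53.7 − 1.76)/6.02 = 8.628.

8.63 bits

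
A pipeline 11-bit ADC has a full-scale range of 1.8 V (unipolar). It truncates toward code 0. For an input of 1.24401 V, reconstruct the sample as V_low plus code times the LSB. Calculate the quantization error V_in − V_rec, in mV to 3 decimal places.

0.358 mV

Step size: 1.8 V ÷ 2^11 = 0.879 mV.
(1.24401 − 0)/0.000878906 = 1415.4069; ⌊·⌋ gives code 1415.
Code 1415 maps back to 0 + 1415×0.000878906 V = 1.2436523 V.
Error = 1.24401 − 1.2436523 = 0.000357656 V = 0.358 mV.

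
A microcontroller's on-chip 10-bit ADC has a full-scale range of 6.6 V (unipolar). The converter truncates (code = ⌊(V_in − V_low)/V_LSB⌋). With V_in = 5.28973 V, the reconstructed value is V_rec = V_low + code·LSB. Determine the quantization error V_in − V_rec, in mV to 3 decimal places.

4.574 mV

LSB = 6.6/2^10 = 6.445 mV.
(5.28973 − 0)/0.00644531 = 820.7096; ⌊·⌋ gives code 820.
Reconstructed: 5.2851562 V.
Error = 5.28973 − 5.2851562 = 0.00457375 V = 4.574 mV.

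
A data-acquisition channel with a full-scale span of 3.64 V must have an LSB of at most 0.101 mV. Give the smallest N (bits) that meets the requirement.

16 bits

Number of steps required ≥ 3.64 V / 0.101 mV = 36039.60.
Need 2^N ≥ 36039.60; 2^15 = 32768, 2^16 = 65536.
Minimum N = 16.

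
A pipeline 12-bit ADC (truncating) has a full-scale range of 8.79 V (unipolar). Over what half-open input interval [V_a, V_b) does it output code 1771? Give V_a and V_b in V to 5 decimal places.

LSB = 8.79/2^12 = 2.146 mV.
V_a = V_low + 1771·LSB = 3.80056 V; V_b = V_low + 1772·LSB = 3.80271 V.

[3.80056 V, 3.80271 V)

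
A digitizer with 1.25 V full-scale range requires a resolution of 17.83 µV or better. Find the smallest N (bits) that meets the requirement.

Number of steps required ≥ 1.25 V / 17.83 µV = 70106.56.
Need 2^N ≥ 70106.56; 2^16 = 65536, 2^17 = 131072.
Minimum N = 17.

17 bits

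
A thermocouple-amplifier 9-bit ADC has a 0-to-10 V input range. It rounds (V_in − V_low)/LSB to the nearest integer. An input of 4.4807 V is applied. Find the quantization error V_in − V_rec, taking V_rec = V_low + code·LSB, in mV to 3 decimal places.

LSB = 10/2^9 = 19.531 mV.
Scaled input = 229.4118 LSBs, so code = 229.
Reconstructed: 4.4726562 V.
V_in − V_rec = 0.00804375 V = 8.044 mV.

8.044 mV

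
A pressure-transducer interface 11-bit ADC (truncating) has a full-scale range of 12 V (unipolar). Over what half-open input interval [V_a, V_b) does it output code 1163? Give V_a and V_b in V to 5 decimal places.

[6.81445 V, 6.82031 V)

LSB = 12/2^11 = 5.859 mV.
V_a = V_low + 1163·LSB = 6.81445 V; V_b = V_low + 1164·LSB = 6.82031 V.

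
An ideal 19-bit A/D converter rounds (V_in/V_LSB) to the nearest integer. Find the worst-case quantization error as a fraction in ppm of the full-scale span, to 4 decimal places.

0.9537 ppm

Rounding → worst-case error = ½ LSB = V_FS/2^20, so 1e+06/1048576 = 0.953674 ppm of full scale.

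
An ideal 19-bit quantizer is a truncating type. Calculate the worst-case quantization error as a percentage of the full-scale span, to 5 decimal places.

Truncating → worst-case error = 1 LSB = V_FS/2^19, so 100/524288 = 0.000190735 % of full scale.

0.00019 %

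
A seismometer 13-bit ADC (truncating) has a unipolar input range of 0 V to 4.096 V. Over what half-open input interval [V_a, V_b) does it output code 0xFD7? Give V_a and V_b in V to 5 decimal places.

[2.02750 V, 2.02800 V)

LSB = 4.096/2^13 = 0.500 mV.
Code 0xFD7 = 4055 decimal.
V_a = V_low + 4055·LSB = 2.0275 V; V_b = V_low + 4056·LSB = 2.028 V.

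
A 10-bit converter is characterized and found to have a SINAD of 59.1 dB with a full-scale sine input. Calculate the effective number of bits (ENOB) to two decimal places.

ENOB = (SINAD − 1.76) / 6.02 = (59.1 − 1.76)/6.02 = 9.525.

9.52 bits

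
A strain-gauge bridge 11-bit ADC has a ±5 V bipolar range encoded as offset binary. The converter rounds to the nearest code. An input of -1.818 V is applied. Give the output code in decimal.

LSB = 10 V / 2048 = 4.883 mV.
(-1.818 − (−5)) / 0.00488281 = 651.674 LSBs.
Round → code 652.

code 652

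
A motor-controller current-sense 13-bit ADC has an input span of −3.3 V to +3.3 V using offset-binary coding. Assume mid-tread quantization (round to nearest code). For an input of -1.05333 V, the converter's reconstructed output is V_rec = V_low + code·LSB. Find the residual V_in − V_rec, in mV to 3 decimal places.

-0.327 mV

Step size: 6.6 V ÷ 2^13 = 0.806 mV.
Scaled input = 2788.5940 LSBs, so code = 2789.
Reconstructed: -1.0530029 V.
Error = -1.05333 − (−1.0530029) = -0.00032707 V = -0.327 mV.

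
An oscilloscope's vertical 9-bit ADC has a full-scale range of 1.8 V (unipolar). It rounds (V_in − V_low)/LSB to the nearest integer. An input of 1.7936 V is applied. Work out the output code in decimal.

code 510

LSB = 1.8 V / 512 = 3.516 mV.
Input sits at 510.180 steps above V_low.
Round → code 510.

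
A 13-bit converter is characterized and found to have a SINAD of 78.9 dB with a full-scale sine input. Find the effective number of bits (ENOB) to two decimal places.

12.81 bits

ENOB = (SINAD − 1.76) / 6.02 = (78.9 − 1.76)/6.02 = 12.814.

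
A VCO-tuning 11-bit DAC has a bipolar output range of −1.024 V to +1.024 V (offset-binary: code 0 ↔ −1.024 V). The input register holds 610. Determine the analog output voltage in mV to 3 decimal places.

-414.000 mV

LSB = 2.048 V / 2^11 = 1.000 mV.
V_out = (−1.024) + 610 × 0.001 V = -0.414 V.
= -414.000 mV.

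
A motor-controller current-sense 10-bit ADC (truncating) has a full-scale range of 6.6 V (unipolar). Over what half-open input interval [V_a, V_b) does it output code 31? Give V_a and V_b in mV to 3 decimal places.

LSB = 6.6/2^10 = 6.445 mV.
V_a = V_low + 31·LSB = 0.199805 V; V_b = V_low + 32·LSB = 0.20625 V.

[199.805 mV, 206.250 mV)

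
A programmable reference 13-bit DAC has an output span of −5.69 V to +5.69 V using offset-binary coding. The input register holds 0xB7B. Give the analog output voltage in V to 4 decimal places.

LSB = 11.38 V / 2^13 = 1.389 mV.
Code 0xB7B = 2939 decimal.
V_out = (−5.69) + 2939 × 0.00138916 V = -1.60726 V.

-1.6073 V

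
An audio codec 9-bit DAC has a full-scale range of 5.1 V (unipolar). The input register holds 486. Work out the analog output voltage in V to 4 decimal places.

4.8410 V

LSB = 5.1 V / 2^9 = 9.961 mV.
V_out = 0 + 486 × 0.00996094 V = 4.84102 V.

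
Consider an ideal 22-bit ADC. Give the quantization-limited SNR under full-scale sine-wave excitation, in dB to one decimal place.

134.2 dB

SNR ≈ 6.02·N + 1.76 dB = 6.02·22 + 1.76 = 134.20 dB.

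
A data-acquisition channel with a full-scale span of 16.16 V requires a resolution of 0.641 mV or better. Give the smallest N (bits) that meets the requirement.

Number of steps required ≥ 16.16 V / 0.641 mV = 25210.61.
Need 2^N ≥ 25210.61; 2^14 = 16384, 2^15 = 32768.
Minimum N = 15.

15 bits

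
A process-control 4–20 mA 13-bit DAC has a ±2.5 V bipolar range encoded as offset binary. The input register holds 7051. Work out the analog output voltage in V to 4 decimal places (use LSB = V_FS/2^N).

1.8036 V

LSB = 5 V / 2^13 = 0.610 mV.
V_out = (−2.5) + 7051 × 0.000610352 V = 1.80359 V.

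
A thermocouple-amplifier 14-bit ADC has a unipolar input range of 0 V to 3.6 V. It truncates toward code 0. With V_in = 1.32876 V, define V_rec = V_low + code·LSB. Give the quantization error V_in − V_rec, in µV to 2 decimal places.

LSB = 3.6/2^14 = 219.73 µV.
(1.32876 − 0)/0.000219727 = 6047.3344; ⌊·⌋ gives code 6047.
V_rec = 0 + 6047·0.000219727 = 1.3286865 V.
Difference: 7.34766e-05 V → 73.48 µV.

73.48 µV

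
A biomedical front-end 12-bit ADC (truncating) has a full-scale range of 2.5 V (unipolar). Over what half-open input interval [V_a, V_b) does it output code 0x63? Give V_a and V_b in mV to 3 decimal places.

[60.425 mV, 61.035 mV)

LSB = 2.5/2^12 = 0.610 mV.
Code 0x63 = 99 decimal.
V_a = V_low + 99·LSB = 0.0604248 V; V_b = V_low + 100·LSB = 0.0610352 V.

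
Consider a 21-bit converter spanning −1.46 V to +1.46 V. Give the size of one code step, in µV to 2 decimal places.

1.39 µV

Full-scale span = 2.92 V.
LSB = 2.92 / 2^21 = 2.92 / 2097152 = 1.39236e-06 V = 1.39 µV.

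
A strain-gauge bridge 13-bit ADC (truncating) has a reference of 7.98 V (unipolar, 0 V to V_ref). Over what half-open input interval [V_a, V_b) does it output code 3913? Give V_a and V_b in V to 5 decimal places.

LSB = 7.98/2^13 = 0.974 mV.
V_a = V_low + 3913·LSB = 3.81174 V; V_b = V_low + 3914·LSB = 3.81271 V.

[3.81174 V, 3.81271 V)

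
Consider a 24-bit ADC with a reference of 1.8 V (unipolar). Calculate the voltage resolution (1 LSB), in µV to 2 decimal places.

Full-scale span = 1.8 V.
LSB = 1.8 / 2^24 = 1.8 / 16777216 = 1.07288e-07 V = 0.11 µV.

0.11 µV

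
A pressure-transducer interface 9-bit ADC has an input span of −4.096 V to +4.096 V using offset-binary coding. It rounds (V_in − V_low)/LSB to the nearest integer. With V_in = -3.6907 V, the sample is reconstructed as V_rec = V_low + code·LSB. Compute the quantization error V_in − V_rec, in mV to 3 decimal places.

LSB = 8.192/2^9 = 16.000 mV.
(V_in − V_low)/LSB = (-3.6907 − (−4.096))/0.016 = 25.3313 → code 25 (round).
Reconstructed: -3.696 V.
Error = -3.6907 − (−3.696) = 0.0053 V = 5.300 mV.

5.300 mV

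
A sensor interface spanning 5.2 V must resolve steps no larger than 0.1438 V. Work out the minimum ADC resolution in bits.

Number of steps required ≥ 5.2 V / 0.1438 V = 36.16.
Need 2^N ≥ 36.16; 2^5 = 32, 2^6 = 64.
Minimum N = 6.

6 bits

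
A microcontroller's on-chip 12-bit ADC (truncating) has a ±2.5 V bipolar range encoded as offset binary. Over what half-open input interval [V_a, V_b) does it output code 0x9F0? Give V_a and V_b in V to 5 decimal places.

LSB = 5/2^12 = 1.221 mV.
Code 0x9F0 = 2544 decimal.
V_a = V_low + 2544·LSB = 0.605469 V; V_b = V_low + 2545·LSB = 0.606689 V.

[0.60547 V, 0.60669 V)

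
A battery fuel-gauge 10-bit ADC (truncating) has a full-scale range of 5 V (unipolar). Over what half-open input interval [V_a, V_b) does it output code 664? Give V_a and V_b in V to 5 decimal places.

LSB = 5/2^10 = 4.883 mV.
V_a = V_low + 664·LSB = 3.24219 V; V_b = V_low + 665·LSB = 3.24707 V.

[3.24219 V, 3.24707 V)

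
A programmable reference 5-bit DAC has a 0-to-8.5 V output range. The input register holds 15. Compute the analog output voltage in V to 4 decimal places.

3.9844 V

LSB = 8.5 V / 2^5 = 265.625 mV.
V_out = 0 + 15 × 0.265625 V = 3.98438 V.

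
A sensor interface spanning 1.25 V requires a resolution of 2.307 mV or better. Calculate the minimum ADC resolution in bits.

Number of steps required ≥ 1.25 V / 2.307 mV = 541.83.
Need 2^N ≥ 541.83; 2^9 = 512, 2^10 = 1024.
Minimum N = 10.

10 bits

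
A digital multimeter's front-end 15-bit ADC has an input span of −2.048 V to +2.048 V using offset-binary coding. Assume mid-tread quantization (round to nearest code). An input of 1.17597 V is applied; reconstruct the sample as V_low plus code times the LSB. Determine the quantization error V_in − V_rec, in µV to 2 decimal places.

-30.00 µV

One LSB is 4.096 V / 32768 = 125.00 µV.
Scaled input = 25791.7600 LSBs, so code = 25792.
Code 25792 maps back to (−2.048) + 25792×0.000125 V = 1.176 V.
Error = 1.17597 − 1.176 = -3e-05 V = -30.00 µV.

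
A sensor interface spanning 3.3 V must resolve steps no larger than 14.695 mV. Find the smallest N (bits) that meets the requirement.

8 bits

Number of steps required ≥ 3.3 V / 14.695 mV = 224.57.
Need 2^N ≥ 224.57; 2^7 = 128, 2^8 = 256.
Minimum N = 8.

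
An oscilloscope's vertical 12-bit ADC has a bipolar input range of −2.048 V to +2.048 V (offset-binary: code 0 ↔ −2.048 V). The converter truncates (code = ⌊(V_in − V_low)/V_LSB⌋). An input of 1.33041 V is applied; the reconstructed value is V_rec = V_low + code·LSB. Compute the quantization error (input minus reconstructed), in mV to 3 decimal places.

0.410 mV

Step size: 4.096 V ÷ 2^12 = 1.000 mV.
Scaled input = 3378.4100 LSBs, so code = 3378.
Code 3378 maps back to (−2.048) + 3378×0.001 V = 1.33 V.
Error = 1.33041 − 1.33 = 0.00041 V = 0.410 mV.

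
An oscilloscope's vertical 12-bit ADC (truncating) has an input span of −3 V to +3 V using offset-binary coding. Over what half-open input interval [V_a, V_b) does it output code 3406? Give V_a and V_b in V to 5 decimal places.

LSB = 6/2^12 = 1.465 mV.
V_a = V_low + 3406·LSB = 1.98926 V; V_b = V_low + 3407·LSB = 1.99072 V.

[1.98926 V, 1.99072 V)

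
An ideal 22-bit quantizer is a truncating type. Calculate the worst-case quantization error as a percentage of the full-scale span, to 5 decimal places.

Truncating → worst-case error = 1 LSB = V_FS/2^22, so 100/4194304 = 2.38419e-05 % of full scale.

0.00002 %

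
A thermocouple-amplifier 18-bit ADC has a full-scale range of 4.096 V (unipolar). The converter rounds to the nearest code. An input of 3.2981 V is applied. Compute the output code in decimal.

code 211078

With 262144 levels over 4.096 V, one step is 15.62 µV.
(V_in − V_low)/LSB = (3.2981 − 0) / 1.5625e-05 = 211078.400.
round(211078.400) = 211078.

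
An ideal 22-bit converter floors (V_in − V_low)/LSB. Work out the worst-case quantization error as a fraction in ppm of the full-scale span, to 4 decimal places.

0.2384 ppm

Truncating → worst-case error = 1 LSB = V_FS/2^22, so 1e+06/4194304 = 0.238419 ppm of full scale.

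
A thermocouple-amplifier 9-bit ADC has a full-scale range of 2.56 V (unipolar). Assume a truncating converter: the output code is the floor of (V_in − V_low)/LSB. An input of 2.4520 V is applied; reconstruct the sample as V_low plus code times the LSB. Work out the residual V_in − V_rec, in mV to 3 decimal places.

LSB = 2.56/2^9 = 5.000 mV.
Scaled input = 490.4000 LSBs, so code = 490.
V_rec = 0 + 490·0.005 = 2.45 V.
Difference: 0.002 V → 2.000 mV.

2.000 mV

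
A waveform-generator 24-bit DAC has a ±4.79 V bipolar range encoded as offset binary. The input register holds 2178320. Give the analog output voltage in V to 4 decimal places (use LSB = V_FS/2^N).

-3.5462 V

LSB = 9.58 V / 2^24 = 0.57 µV.
V_out = (−4.79) + 2178320 × 5.71012e-07 V = -3.54615 V.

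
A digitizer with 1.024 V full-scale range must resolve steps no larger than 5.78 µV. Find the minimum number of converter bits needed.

Number of steps required ≥ 1.024 V / 5.78 µV = 177162.63.
Need 2^N ≥ 177162.63; 2^17 = 131072, 2^18 = 262144.
Minimum N = 18.

18 bits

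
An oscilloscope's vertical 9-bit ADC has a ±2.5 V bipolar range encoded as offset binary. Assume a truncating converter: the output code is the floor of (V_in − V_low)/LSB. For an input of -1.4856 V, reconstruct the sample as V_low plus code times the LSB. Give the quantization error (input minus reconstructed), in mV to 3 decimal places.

LSB = 5/2^9 = 9.766 mV.
(V_in − V_low)/LSB = (-1.4856 − (−2.5))/0.00976562 = 103.8746 → code 103 (floor).
Code 103 maps back to (−2.5) + 103×0.00976562 V = -1.4941406 V.
V_in − V_rec = 0.00854062 V = 8.541 mV.

8.541 mV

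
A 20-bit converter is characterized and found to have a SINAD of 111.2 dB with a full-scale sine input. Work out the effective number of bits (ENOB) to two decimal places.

18.18 bits

ENOB = (SINAD − 1.76) / 6.02 = (111.2 − 1.76)/6.02 = 18.179.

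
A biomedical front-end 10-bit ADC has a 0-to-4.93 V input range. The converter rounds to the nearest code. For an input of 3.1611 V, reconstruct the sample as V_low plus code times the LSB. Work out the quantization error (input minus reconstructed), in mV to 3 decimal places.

One LSB is 4.93 V / 1024 = 4.814 mV.
(V_in − V_low)/LSB = (3.1611 − 0)/0.00481445 = 656.5855 → code 657 (round).
Reconstructed: 3.1630957 V.
V_in − V_rec = -0.0019957 V = -1.996 mV.

-1.996 mV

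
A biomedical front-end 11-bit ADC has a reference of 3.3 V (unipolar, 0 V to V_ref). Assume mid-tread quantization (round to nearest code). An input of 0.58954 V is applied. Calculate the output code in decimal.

code 366

Full-scale span = 3.3 V; LSB = 3.3/2^11 = 1.611 mV.
(V_in − V_low)/LSB = (0.58954 − 0) / 0.00161133 = 365.872.
Round → code 366.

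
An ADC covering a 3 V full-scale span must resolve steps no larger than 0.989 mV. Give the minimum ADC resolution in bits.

Number of steps required ≥ 3 V / 0.989 mV = 3033.37.
Need 2^N ≥ 3033.37; 2^11 = 2048, 2^12 = 4096.
Minimum N = 12.

12 bits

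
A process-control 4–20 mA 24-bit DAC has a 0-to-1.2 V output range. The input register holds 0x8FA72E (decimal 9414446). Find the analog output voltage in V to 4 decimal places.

0.6734 V

LSB = 1.2 V / 2^24 = 0.07 µV.
Code 0x8FA72E = 9414446 decimal.
V_out = 0 + 9414446 × 7.15256e-08 V = 0.673374 V.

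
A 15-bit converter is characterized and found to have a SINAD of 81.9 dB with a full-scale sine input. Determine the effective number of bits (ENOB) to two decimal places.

13.31 bits

ENOB = (SINAD − 1.76) / 6.02 = (81.9 − 1.76)/6.02 = 13.312.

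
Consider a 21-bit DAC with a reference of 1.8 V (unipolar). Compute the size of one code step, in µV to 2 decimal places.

0.86 µV

Full-scale span = 1.8 V.
LSB = 1.8 / 2^21 = 1.8 / 2097152 = 8.58307e-07 V = 0.86 µV.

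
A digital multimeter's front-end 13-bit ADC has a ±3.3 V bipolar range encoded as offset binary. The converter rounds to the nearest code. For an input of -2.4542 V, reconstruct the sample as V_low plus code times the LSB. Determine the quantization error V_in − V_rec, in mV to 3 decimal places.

-0.147 mV

LSB = 6.6/2^13 = 0.806 mV.
(-2.4542 − (−3.3))/0.000805664 = 1049.8172; round gives code 1050.
Reconstructed: -2.4540527 V.
Error = -2.4542 − (−2.4540527) = -0.000147266 V = -0.147 mV.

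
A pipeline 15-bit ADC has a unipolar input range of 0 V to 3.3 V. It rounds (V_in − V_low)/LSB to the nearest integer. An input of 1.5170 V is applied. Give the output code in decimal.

code 15063

Full-scale span = 3.3 V; LSB = 3.3/2^15 = 100.71 µV.
Input sits at 15063.350 steps above V_low.
So the output code is 15063.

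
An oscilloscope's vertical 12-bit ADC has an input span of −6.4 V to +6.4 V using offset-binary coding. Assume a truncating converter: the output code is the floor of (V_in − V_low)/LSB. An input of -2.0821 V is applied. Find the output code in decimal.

With 4096 levels over 12.8 V, one step is 3.125 mV.
(V_in − V_low)/LSB = (-2.0821 − (−6.4)) / 0.003125 = 1381.728.
⌊·⌋(1381.728) = 1381.

code 1381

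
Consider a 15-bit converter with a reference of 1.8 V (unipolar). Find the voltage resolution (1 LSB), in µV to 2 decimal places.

54.93 µV

Full-scale span = 1.8 V.
LSB = 1.8 / 2^15 = 1.8 / 32768 = 5.49316e-05 V = 54.93 µV.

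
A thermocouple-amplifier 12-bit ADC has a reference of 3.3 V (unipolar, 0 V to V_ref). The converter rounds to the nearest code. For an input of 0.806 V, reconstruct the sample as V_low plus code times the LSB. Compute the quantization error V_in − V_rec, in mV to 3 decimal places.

0.336 mV

One LSB is 3.3 V / 4096 = 0.806 mV.
(0.806 − 0)/0.000805664 = 1000.4170; round gives code 1000.
Reconstructed: 0.80566406 V.
V_in − V_rec = 0.000335937 V = 0.336 mV.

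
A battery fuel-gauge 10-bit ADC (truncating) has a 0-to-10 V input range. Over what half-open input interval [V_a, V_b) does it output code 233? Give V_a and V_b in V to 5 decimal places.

LSB = 10/2^10 = 9.766 mV.
V_a = V_low + 233·LSB = 2.27539 V; V_b = V_low + 234·LSB = 2.28516 V.

[2.27539 V, 2.28516 V)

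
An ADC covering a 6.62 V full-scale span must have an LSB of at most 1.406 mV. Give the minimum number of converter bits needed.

13 bits

Number of steps required ≥ 6.62 V / 1.406 mV = 4708.39.
Need 2^N ≥ 4708.39; 2^12 = 4096, 2^13 = 8192.
Minimum N = 13.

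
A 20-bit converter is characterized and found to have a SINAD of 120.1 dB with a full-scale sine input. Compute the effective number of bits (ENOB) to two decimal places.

19.66 bits

ENOB = (SINAD − 1.76) / 6.02 = (120.1 − 1.76)/6.02 = 19.658.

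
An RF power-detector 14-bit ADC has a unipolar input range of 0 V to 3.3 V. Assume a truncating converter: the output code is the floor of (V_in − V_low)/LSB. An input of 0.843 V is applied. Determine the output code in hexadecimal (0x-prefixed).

code 0x1059 (decimal 4185)

Full-scale span = 3.3 V; LSB = 3.3/2^14 = 201.42 µV.
(0.843 − 0) / 0.000201416 = 4185.367 LSBs.
⌊·⌋(4185.367) = 4185.
In hexadecimal (0x-prefixed): 0x1059.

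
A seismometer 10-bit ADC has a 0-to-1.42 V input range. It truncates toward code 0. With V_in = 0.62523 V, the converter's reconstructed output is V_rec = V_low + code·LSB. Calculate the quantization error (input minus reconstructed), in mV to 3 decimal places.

Step size: 1.42 V ÷ 2^10 = 1.387 mV.
(V_in − V_low)/LSB = (0.62523 − 0)/0.00138672 = 450.8701 → code 450 (floor).
Code 450 maps back to 0 + 450×0.00138672 V = 0.62402344 V.
V_in − V_rec = 0.00120656 V = 1.207 mV.

1.207 mV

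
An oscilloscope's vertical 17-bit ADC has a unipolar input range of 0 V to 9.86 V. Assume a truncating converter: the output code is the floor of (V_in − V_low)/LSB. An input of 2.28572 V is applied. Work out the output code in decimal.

code 30384

With 131072 levels over 9.86 V, one step is 75.23 µV.
(2.28572 − 0) / 7.52258e-05 = 30384.776 LSBs.
⌊·⌋(30384.776) = 30384.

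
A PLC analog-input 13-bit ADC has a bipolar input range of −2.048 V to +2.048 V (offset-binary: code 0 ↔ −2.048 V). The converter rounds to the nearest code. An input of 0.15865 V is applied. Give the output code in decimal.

code 4413

With 8192 levels over 4.096 V, one step is 0.500 mV.
(V_in − V_low)/LSB = (0.15865 − (−2.048)) / 0.0005 = 4413.300.
So the output code is 4413.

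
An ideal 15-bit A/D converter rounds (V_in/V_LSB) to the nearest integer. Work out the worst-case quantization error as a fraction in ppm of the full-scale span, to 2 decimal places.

Rounding → worst-case error = ½ LSB = V_FS/2^16, so 1e+06/65536 = 15.2588 ppm of full scale.

15.26 ppm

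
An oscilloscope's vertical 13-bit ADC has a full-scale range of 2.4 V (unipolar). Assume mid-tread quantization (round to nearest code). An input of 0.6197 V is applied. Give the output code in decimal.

code 2115

LSB = 2.4 V / 8192 = 292.97 µV.
(0.6197 − 0) / 0.000292969 = 2115.243 LSBs.
Round → code 2115.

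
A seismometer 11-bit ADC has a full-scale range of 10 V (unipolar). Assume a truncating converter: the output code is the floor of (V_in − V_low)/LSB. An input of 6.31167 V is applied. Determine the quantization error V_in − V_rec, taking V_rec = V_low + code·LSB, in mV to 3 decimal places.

One LSB is 10 V / 2048 = 4.883 mV.
(6.31167 − 0)/0.00488281 = 1292.6300; ⌊·⌋ gives code 1292.
V_rec = 0 + 1292·0.00488281 = 6.3085938 V.
Difference: 0.00307625 V → 3.076 mV.

3.076 mV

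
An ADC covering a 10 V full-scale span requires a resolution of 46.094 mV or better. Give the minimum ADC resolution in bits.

Number of steps required ≥ 10 V / 46.094 mV = 216.95.
Need 2^N ≥ 216.95; 2^7 = 128, 2^8 = 256.
Minimum N = 8.

8 bits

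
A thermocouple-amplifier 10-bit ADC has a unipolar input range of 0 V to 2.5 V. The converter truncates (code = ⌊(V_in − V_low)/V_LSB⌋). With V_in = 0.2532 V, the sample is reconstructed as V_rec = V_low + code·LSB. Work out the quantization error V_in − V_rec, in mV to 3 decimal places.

LSB = 2.5/2^10 = 2.441 mV.
(0.2532 − 0)/0.00244141 = 103.7107; ⌊·⌋ gives code 103.
Reconstructed: 0.25146484 V.
V_in − V_rec = 0.00173516 V = 1.735 mV.

1.735 mV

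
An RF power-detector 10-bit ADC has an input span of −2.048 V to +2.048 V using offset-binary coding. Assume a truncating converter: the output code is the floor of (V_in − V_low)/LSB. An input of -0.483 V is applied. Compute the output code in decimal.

Full-scale span = 4.096 V; LSB = 4.096/2^10 = 4.000 mV.
(V_in − V_low)/LSB = (-0.483 − (−2.048)) / 0.004 = 391.250.
Floor → code 391.

code 391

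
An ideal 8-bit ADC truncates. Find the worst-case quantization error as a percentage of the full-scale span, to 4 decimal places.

0.3906 %

Truncating → worst-case error = 1 LSB = V_FS/2^8, so 100/256 = 0.390625 % of full scale.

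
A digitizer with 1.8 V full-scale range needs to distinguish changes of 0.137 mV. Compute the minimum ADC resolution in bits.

Number of steps required ≥ 1.8 V / 0.137 mV = 13138.69.
Need 2^N ≥ 13138.69; 2^13 = 8192, 2^14 = 16384.
Minimum N = 14.

14 bits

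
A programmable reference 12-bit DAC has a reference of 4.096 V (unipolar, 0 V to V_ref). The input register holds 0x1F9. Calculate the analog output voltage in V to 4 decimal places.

0.5050 V

LSB = 4.096 V / 2^12 = 1.000 mV.
Code 0x1F9 = 505 decimal.
V_out = 0 + 505 × 0.001 V = 0.505 V.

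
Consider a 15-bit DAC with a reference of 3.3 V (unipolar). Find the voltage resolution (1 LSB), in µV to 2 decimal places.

100.71 µV

Full-scale span = 3.3 V.
LSB = 3.3 / 2^15 = 3.3 / 32768 = 0.000100708 V = 100.71 µV.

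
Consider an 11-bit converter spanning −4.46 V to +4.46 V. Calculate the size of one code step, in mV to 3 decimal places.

Full-scale span = 8.92 V.
LSB = 8.92 / 2^11 = 8.92 / 2048 = 0.00435547 V = 4.355 mV.

4.355 mV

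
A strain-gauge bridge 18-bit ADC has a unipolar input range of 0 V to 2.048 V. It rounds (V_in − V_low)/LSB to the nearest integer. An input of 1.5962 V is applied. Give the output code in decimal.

LSB = 2.048 V / 262144 = 7.81 µV.
(V_in − V_low)/LSB = (1.5962 − 0) / 7.8125e-06 = 204313.600.
So the output code is 204314.

code 204314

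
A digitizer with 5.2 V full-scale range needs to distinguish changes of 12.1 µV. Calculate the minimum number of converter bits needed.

19 bits

Number of steps required ≥ 5.2 V / 12.1 µV = 429752.07.
Need 2^N ≥ 429752.07; 2^18 = 262144, 2^19 = 524288.
Minimum N = 19.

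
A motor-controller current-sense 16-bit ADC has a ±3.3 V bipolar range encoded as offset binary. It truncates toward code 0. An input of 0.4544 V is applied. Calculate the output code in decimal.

code 37280

With 65536 levels over 6.6 V, one step is 100.71 µV.
(0.4544 − (−3.3)) / 0.000100708 = 37280.054 LSBs.
Floor → code 37280.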